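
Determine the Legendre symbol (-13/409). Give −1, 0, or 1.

-1

First reduce: -13 ≡ 396 (mod 409).
Pull out 2^2: since 409 ≡ 1 (mod 8), (2/409) = +1, so (2/409)^2 = +1.
Reciprocity: 99 ≡ 3 and 409 ≡ 1 (mod 4), so (99/409) = +(409/99).
Reduce top mod 99: now compute (13/99).
Reciprocity: 13 ≡ 1 and 99 ≡ 3 (mod 4), so (13/99) = +(99/13).
Reduce top mod 13: now compute (8/13).
Pull out 2^3: since 13 ≡ 5 (mod 8), (2/13) = -1, so (2/13)^3 = -1.
Reached (1/13) = 1. Collecting the sign flips along the way, the symbol is -1.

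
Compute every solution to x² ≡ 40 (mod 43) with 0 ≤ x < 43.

Since 43 ≡ 3 (mod 4), a square root of 40 is 40^((43+1)/4) = 40^11 mod 43.
Repeated squaring: 40^2≡9, 40^4≡38, 40^8≡25 (mod 43).
40^11 = 40^(8+2+1) ≡ 13 (mod 43).
Check: 13² = 169 ≡ 40 (mod 43). The two roots are 13 and 30.

13, 30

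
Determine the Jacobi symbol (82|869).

-1

Pull out 2: since 869 ≡ 5 (mod 8), (2/869) = -1.
Reciprocity: 41 ≡ 1 and 869 ≡ 1 (mod 4), so (41/869) = +(869/41).
Reduce top mod 41: now compute (8/41).
Pull out 2^3: since 41 ≡ 1 (mod 8), (2/41) = +1, so (2/41)^3 = +1.
Reached (1/41) = 1. Collecting the sign flips along the way, the symbol is -1.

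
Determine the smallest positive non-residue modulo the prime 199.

(2/199) = +1, so 2 is a residue.
(3/199) = −1, so 3 is the smallest positive non-residue mod 199.

3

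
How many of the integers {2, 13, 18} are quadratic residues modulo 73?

(2/73) = +1 → QR.
(13/73) = -1 → non-residue.
(18/73) = +1 → QR.
Total quadratic residues among the 3: 2.

2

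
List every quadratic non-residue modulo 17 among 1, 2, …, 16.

Square k = 1,…,8 (k and 17−k give the same square):
1²=1, 2²=4, 3²=9, 4²=16, 5²≡8, 6²≡2, 7²≡15, 8²≡13 (mod 17).
The residues are {1, 2, 4, 8, 9, 13, 15, 16}; the non-residues are the remaining 8 nonzero classes.

3, 5, 6, 7, 10, 11, 12, 14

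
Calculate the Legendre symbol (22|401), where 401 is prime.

1

Euler's criterion: (22/401) ≡ 22^200 (mod 401).
22^2 ≡ 83 (mod 401)
22^4 ≡ 72 (mod 401)
22^8 ≡ 372 (mod 401)
22^16 ≡ 39 (mod 401)
22^32 ≡ 318 (mod 401)
22^64 ≡ 72 (mod 401)
22^128 ≡ 372 (mod 401)
22^200 = 22^(128+64+8) ≡ 1 (mod 401).
Result is 1, so (22/401) = 1.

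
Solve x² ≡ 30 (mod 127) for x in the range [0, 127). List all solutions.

41, 86

Since 127 ≡ 3 (mod 4), a square root of 30 is 30^((127+1)/4) = 30^32 mod 127.
Repeated squaring: 30^2≡11, 30^4≡121, 30^8≡36, 30^16≡26, 30^32≡41 (mod 127).
30^32 = 30^(32) ≡ 41 (mod 127).
Check: 41² = 1681 ≡ 30 (mod 127). The two roots are 41 and 86.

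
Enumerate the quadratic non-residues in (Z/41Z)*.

3, 6, 7, 11, 12, 13, 14, 15, 17, 19, 22, 24, 26, 27, 28, 29, 30, 34, 35, 38

Square k = 1,…,20 (k and 41−k give the same square):
1²=1, 2²=4, 3²=9, 4²=16, 5²=25, 6²=36, 7²≡8, 8²≡23, 9²≡40, 10²≡18, 11²≡39, 12²≡21, 13²≡5, 14²≡32, 15²≡20, 16²≡10, 17²≡2, 18²≡37, 19²≡33, 20²≡31 (mod 41).
The residues are {1, 2, 4, 5, 8, 9, 10, 16, 18, 20, 21, 23, 25, 31, 32, 33, 36, 37, 39, 40}; the non-residues are the remaining 20 nonzero classes.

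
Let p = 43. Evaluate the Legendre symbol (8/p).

-1

Pull out 2^3: since 43 ≡ 3 (mod 8), (2/43) = -1, so (2/43)^3 = -1.
Reached (1/43) = 1. Collecting the sign flips along the way, the symbol is -1.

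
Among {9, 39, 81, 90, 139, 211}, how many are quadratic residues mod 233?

2

(9/233) = +1 → QR.
(39/233) = -1 → non-residue.
(81/233) = +1 → QR.
(90/233) = -1 → non-residue.
(139/233) = -1 → non-residue.
(211/233) = -1 → non-residue.
Total quadratic residues among the 6: 2.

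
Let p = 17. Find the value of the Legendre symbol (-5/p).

-1

First reduce: -5 ≡ 12 (mod 17).
Pull out 2^2: since 17 ≡ 1 (mod 8), (2/17) = +1, so (2/17)^2 = +1.
Reciprocity: 3 ≡ 3 and 17 ≡ 1 (mod 4), so (3/17) = +(17/3).
Reduce top mod 3: now compute (2/3).
Pull out 2: since 3 ≡ 3 (mod 8), (2/3) = -1.
Reached (1/3) = 1. Collecting the sign flips along the way, the symbol is -1.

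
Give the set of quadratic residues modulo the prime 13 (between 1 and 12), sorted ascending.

1 3 4 9 10 12

Square k = 1,…,6 (k and 13−k give the same square):
1²=1, 2²=4, 3²=9, 4²≡3, 5²≡12, 6²≡10 (mod 13).
So the quadratic residues mod 13 are {1, 3, 4, 9, 10, 12}.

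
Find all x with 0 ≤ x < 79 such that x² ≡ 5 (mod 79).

Since 79 ≡ 3 (mod 4), a square root of 5 is 5^((79+1)/4) = 5^20 mod 79.
Repeated squaring: 5^2≡25, 5^4≡72, 5^8≡49, 5^16≡31 (mod 79).
5^20 = 5^(16+4) ≡ 20 (mod 79).
Check: 20² = 400 ≡ 5 (mod 79). The two roots are 20 and 59.

20, 59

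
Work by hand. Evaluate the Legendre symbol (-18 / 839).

First reduce: -18 ≡ 821 (mod 839).
Reciprocity: 821 ≡ 1 and 839 ≡ 3 (mod 4), so (821/839) = +(839/821).
Reduce top mod 821: now compute (18/821).
Pull out 2: since 821 ≡ 5 (mod 8), (2/821) = -1.
Reciprocity: 9 ≡ 1 and 821 ≡ 1 (mod 4), so (9/821) = +(821/9).
Reduce top mod 9: now compute (2/9).
Pull out 2: since 9 ≡ 1 (mod 8), (2/9) = +1.
Reached (1/9) = 1. Collecting the sign flips along the way, the symbol is -1.

-1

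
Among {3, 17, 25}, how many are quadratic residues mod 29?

1

(3/29) = -1 → non-residue.
(17/29) = -1 → non-residue.
(25/29) = +1 → QR.
Total quadratic residues among the 3: 1.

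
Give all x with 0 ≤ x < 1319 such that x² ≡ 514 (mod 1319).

Since 1319 ≡ 3 (mod 4), a square root of 514 is 514^((1319+1)/4) = 514^330 mod 1319.
Repeated squaring: 514^2≡396, 514^4≡1174, 514^8≡1240, 514^16≡965, 514^32≡11, 514^64≡121, 514^128≡132, 514^256≡277 (mod 1319).
514^330 = 514^(256+64+8+2) ≡ 1136 (mod 1319).
Check: 1136² = 1290496 ≡ 514 (mod 1319). The two roots are 183 and 1136.

183, 1136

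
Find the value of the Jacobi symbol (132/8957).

-1

Pull out 2^2: since 8957 ≡ 5 (mod 8), (2/8957) = -1, so (2/8957)^2 = +1.
Reciprocity: 33 ≡ 1 and 8957 ≡ 1 (mod 4), so (33/8957) = +(8957/33).
Reduce top mod 33: now compute (14/33).
Pull out 2: since 33 ≡ 1 (mod 8), (2/33) = +1.
Reciprocity: 7 ≡ 3 and 33 ≡ 1 (mod 4), so (7/33) = +(33/7).
Reduce top mod 7: now compute (5/7).
Reciprocity: 5 ≡ 1 and 7 ≡ 3 (mod 4), so (5/7) = +(7/5).
Reduce top mod 5: now compute (2/5).
Pull out 2: since 5 ≡ 5 (mod 8), (2/5) = -1.
Reached (1/5) = 1. Collecting the sign flips along the way, the symbol is -1.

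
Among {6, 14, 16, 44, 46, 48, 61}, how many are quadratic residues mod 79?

(6/79) = -1 → non-residue.
(14/79) = -1 → non-residue.
(16/79) = +1 → QR.
(44/79) = +1 → QR.
(46/79) = +1 → QR.
(48/79) = -1 → non-residue.
(61/79) = -1 → non-residue.
Total quadratic residues among the 7: 3.

3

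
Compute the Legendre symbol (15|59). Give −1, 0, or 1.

1

Reciprocity: 15 ≡ 3 and 59 ≡ 3 (mod 4), so (15/59) = −(59/15).
Reduce top mod 15: now compute (14/15).
Pull out 2: since 15 ≡ 7 (mod 8), (2/15) = +1.
Reciprocity: 7 ≡ 3 and 15 ≡ 3 (mod 4), so (7/15) = −(15/7).
Reduce top mod 7: now compute (1/7).
Reached (1/7) = 1. Collecting the sign flips along the way, the symbol is +1.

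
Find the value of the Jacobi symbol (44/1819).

-1

Pull out 2^2: since 1819 ≡ 3 (mod 8), (2/1819) = -1, so (2/1819)^2 = +1.
Reciprocity: 11 ≡ 3 and 1819 ≡ 3 (mod 4), so (11/1819) = −(1819/11).
Reduce top mod 11: now compute (4/11).
Pull out 2^2: since 11 ≡ 3 (mod 8), (2/11) = -1, so (2/11)^2 = +1.
Reached (1/11) = 1. Collecting the sign flips along the way, the symbol is -1.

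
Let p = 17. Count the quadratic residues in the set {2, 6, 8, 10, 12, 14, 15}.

3

(2/17) = +1 → QR.
(6/17) = -1 → non-residue.
(8/17) = +1 → QR.
(10/17) = -1 → non-residue.
(12/17) = -1 → non-residue.
(14/17) = -1 → non-residue.
(15/17) = +1 → QR.
Total quadratic residues among the 7: 3.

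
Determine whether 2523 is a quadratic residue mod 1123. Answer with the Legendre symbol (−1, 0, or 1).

First reduce: 2523 ≡ 277 (mod 1123).
Reciprocity: 277 ≡ 1 and 1123 ≡ 3 (mod 4), so (277/1123) = +(1123/277).
Reduce top mod 277: now compute (15/277).
Reciprocity: 15 ≡ 3 and 277 ≡ 1 (mod 4), so (15/277) = +(277/15).
Reduce top mod 15: now compute (7/15).
Reciprocity: 7 ≡ 3 and 15 ≡ 3 (mod 4), so (7/15) = −(15/7).
Reduce top mod 7: now compute (1/7).
Reached (1/7) = 1. Collecting the sign flips along the way, the symbol is -1.

-1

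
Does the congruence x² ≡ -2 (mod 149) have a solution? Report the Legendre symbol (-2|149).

-1

First reduce: -2 ≡ 147 (mod 149).
Reciprocity: 147 ≡ 3 and 149 ≡ 1 (mod 4), so (147/149) = +(149/147).
Reduce top mod 147: now compute (2/147).
Pull out 2: since 147 ≡ 3 (mod 8), (2/147) = -1.
Reached (1/147) = 1. Collecting the sign flips along the way, the symbol is -1.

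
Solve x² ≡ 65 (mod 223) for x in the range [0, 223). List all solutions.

43, 180

Since 223 ≡ 3 (mod 4), a square root of 65 is 65^((223+1)/4) = 65^56 mod 223.
Repeated squaring: 65^2≡211, 65^4≡144, 65^8≡220, 65^16≡9, 65^32≡81 (mod 223).
65^56 = 65^(32+16+8) ≡ 43 (mod 223).
Check: 43² = 1849 ≡ 65 (mod 223). The two roots are 43 and 180.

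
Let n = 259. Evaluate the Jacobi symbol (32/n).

-1

Pull out 2^5: since 259 ≡ 3 (mod 8), (2/259) = -1, so (2/259)^5 = -1.
Reached (1/259) = 1. Collecting the sign flips along the way, the symbol is -1.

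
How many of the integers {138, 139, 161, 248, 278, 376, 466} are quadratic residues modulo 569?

3

(138/569) = +1 → QR.
(139/569) = +1 → QR.
(161/569) = -1 → non-residue.
(248/569) = -1 → non-residue.
(278/569) = +1 → QR.
(376/569) = -1 → non-residue.
(466/569) = -1 → non-residue.
Total quadratic residues among the 7: 3.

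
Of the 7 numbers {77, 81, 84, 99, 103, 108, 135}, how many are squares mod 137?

(77/137) = +1 → QR.
(81/137) = +1 → QR.
(84/137) = -1 → non-residue.
(99/137) = +1 → QR.
(103/137) = +1 → QR.
(108/137) = -1 → non-residue.
(135/137) = +1 → QR.
Total quadratic residues among the 7: 5.

5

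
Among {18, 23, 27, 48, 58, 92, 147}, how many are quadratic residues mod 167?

5

(18/167) = +1 → QR.
(23/167) = -1 → non-residue.
(27/167) = +1 → QR.
(48/167) = +1 → QR.
(58/167) = +1 → QR.
(92/167) = -1 → non-residue.
(147/167) = +1 → QR.
Total quadratic residues among the 7: 5.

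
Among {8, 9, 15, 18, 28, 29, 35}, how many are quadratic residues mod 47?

(8/47) = +1 → QR.
(9/47) = +1 → QR.
(15/47) = -1 → non-residue.
(18/47) = +1 → QR.
(28/47) = +1 → QR.
(29/47) = -1 → non-residue.
(35/47) = -1 → non-residue.
Total quadratic residues among the 7: 4.

4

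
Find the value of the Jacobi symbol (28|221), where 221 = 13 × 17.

Pull out 2^2: since 221 ≡ 5 (mod 8), (2/221) = -1, so (2/221)^2 = +1.
Reciprocity: 7 ≡ 3 and 221 ≡ 1 (mod 4), so (7/221) = +(221/7).
Reduce top mod 7: now compute (4/7).
Pull out 2^2: since 7 ≡ 7 (mod 8), (2/7) = +1, so (2/7)^2 = +1.
Reached (1/7) = 1. Collecting the sign flips along the way, the symbol is +1.

1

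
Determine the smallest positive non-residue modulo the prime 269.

(2/269) = −1, so 2 is the smallest positive non-residue mod 269.

2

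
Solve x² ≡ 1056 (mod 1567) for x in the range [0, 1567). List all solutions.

442, 1125

Since 1567 ≡ 3 (mod 4), a square root of 1056 is 1056^((1567+1)/4) = 1056^392 mod 1567.
Repeated squaring: 1056^2≡999, 1056^4≡1389, 1056^8≡344, 1056^16≡811, 1056^32≡1148, 1056^64≡57, 1056^128≡115, 1056^256≡689 (mod 1567).
1056^392 = 1056^(256+128+8) ≡ 442 (mod 1567).
Check: 442² = 195364 ≡ 1056 (mod 1567). The two roots are 442 and 1125.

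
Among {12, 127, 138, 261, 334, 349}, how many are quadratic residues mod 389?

(12/389) = -1 → non-residue.
(127/389) = +1 → QR.
(138/389) = -1 → non-residue.
(261/389) = -1 → non-residue.
(334/389) = +1 → QR.
(349/389) = -1 → non-residue.
Total quadratic residues among the 6: 2.

2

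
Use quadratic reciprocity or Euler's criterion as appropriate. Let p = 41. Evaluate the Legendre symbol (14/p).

-1

Euler's criterion: (14/41) ≡ 14^20 (mod 41).
14^2 ≡ 32 (mod 41)
14^4 ≡ 40 (mod 41)
14^8 ≡ 1 (mod 41)
14^16 ≡ 1 (mod 41)
14^20 = 14^(16+4) ≡ 40 (mod 41).
Result is 40 ≡ −1, so (14/41) = −1.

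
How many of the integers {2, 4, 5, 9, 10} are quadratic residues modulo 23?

3

(2/23) = +1 → QR.
(4/23) = +1 → QR.
(5/23) = -1 → non-residue.
(9/23) = +1 → QR.
(10/23) = -1 → non-residue.
Total quadratic residues among the 5: 3.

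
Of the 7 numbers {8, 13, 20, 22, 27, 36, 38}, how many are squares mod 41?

3

(8/41) = +1 → QR.
(13/41) = -1 → non-residue.
(20/41) = +1 → QR.
(22/41) = -1 → non-residue.
(27/41) = -1 → non-residue.
(36/41) = +1 → QR.
(38/41) = -1 → non-residue.
Total quadratic residues among the 7: 3.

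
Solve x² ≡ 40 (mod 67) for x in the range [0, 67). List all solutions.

24, 43

Since 67 ≡ 3 (mod 4), a square root of 40 is 40^((67+1)/4) = 40^17 mod 67.
Repeated squaring: 40^2≡59, 40^4≡64, 40^8≡9, 40^16≡14 (mod 67).
40^17 = 40^(16+1) ≡ 24 (mod 67).
Check: 24² = 576 ≡ 40 (mod 67). The two roots are 24 and 43.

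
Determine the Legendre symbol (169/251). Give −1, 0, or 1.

Reciprocity: 169 ≡ 1 and 251 ≡ 3 (mod 4), so (169/251) = +(251/169).
Reduce top mod 169: now compute (82/169).
Pull out 2: since 169 ≡ 1 (mod 8), (2/169) = +1.
Reciprocity: 41 ≡ 1 and 169 ≡ 1 (mod 4), so (41/169) = +(169/41).
Reduce top mod 41: now compute (5/41).
Reciprocity: 5 ≡ 1 and 41 ≡ 1 (mod 4), so (5/41) = +(41/5).
Reduce top mod 5: now compute (1/5).
Reached (1/5) = 1. Collecting the sign flips along the way, the symbol is +1.

1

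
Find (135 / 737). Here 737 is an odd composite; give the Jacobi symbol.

Reciprocity: 135 ≡ 3 and 737 ≡ 1 (mod 4), so (135/737) = +(737/135).
Reduce top mod 135: now compute (62/135).
Pull out 2: since 135 ≡ 7 (mod 8), (2/135) = +1.
Reciprocity: 31 ≡ 3 and 135 ≡ 3 (mod 4), so (31/135) = −(135/31).
Reduce top mod 31: now compute (11/31).
Reciprocity: 11 ≡ 3 and 31 ≡ 3 (mod 4), so (11/31) = −(31/11).
Reduce top mod 11: now compute (9/11).
Reciprocity: 9 ≡ 1 and 11 ≡ 3 (mod 4), so (9/11) = +(11/9).
Reduce top mod 9: now compute (2/9).
Pull out 2: since 9 ≡ 1 (mod 8), (2/9) = +1.
Reached (1/9) = 1. Collecting the sign flips along the way, the symbol is +1.

1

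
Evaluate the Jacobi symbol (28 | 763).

0

Pull out 2^2: since 763 ≡ 3 (mod 8), (2/763) = -1, so (2/763)^2 = +1.
Reciprocity: 7 ≡ 3 and 763 ≡ 3 (mod 4), so (7/763) = −(763/7).
Reduce top mod 7: now compute (0/7).
Top reduces to 0: gcd > 1, so the symbol is 0.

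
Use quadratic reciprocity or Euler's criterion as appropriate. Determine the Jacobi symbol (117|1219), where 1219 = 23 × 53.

1

Reciprocity: 117 ≡ 1 and 1219 ≡ 3 (mod 4), so (117/1219) = +(1219/117).
Reduce top mod 117: now compute (49/117).
Reciprocity: 49 ≡ 1 and 117 ≡ 1 (mod 4), so (49/117) = +(117/49).
Reduce top mod 49: now compute (19/49).
Reciprocity: 19 ≡ 3 and 49 ≡ 1 (mod 4), so (19/49) = +(49/19).
Reduce top mod 19: now compute (11/19).
Reciprocity: 11 ≡ 3 and 19 ≡ 3 (mod 4), so (11/19) = −(19/11).
Reduce top mod 11: now compute (8/11).
Pull out 2^3: since 11 ≡ 3 (mod 8), (2/11) = -1, so (2/11)^3 = -1.
Reached (1/11) = 1. Collecting the sign flips along the way, the symbol is +1.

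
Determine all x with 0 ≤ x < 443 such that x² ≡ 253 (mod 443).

45, 398

Since 443 ≡ 3 (mod 4), a square root of 253 is 253^((443+1)/4) = 253^111 mod 443.
Repeated squaring: 253^2≡217, 253^4≡131, 253^8≡327, 253^16≡166, 253^32≡90, 253^64≡126 (mod 443).
253^111 = 253^(64+32+8+4+2+1) ≡ 398 (mod 443).
Check: 398² = 158404 ≡ 253 (mod 443). The two roots are 45 and 398.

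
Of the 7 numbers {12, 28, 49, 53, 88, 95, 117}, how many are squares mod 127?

(12/127) = -1 → non-residue.
(28/127) = -1 → non-residue.
(49/127) = +1 → QR.
(53/127) = -1 → non-residue.
(88/127) = +1 → QR.
(95/127) = -1 → non-residue.
(117/127) = +1 → QR.
Total quadratic residues among the 7: 3.

3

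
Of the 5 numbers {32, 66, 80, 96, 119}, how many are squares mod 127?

1

(32/127) = +1 → QR.
(66/127) = -1 → non-residue.
(80/127) = -1 → non-residue.
(96/127) = -1 → non-residue.
(119/127) = -1 → non-residue.
Total quadratic residues among the 5: 1.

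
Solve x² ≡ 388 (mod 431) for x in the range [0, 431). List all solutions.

Since 431 ≡ 3 (mod 4), a square root of 388 is 388^((431+1)/4) = 388^108 mod 431.
Repeated squaring: 388^2≡125, 388^4≡109, 388^8≡244, 388^16≡58, 388^32≡347, 388^64≡160 (mod 431).
388^108 = 388^(64+32+8+4) ≡ 41 (mod 431).
Check: 41² = 1681 ≡ 388 (mod 431). The two roots are 41 and 390.

41, 390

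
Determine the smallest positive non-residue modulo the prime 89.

3

(2/89) = +1, so 2 is a residue.
(3/89) = −1, so 3 is the smallest positive non-residue mod 89.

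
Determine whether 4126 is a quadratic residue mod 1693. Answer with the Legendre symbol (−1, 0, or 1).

-1

First reduce: 4126 ≡ 740 (mod 1693).
Pull out 2^2: since 1693 ≡ 5 (mod 8), (2/1693) = -1, so (2/1693)^2 = +1.
Reciprocity: 185 ≡ 1 and 1693 ≡ 1 (mod 4), so (185/1693) = +(1693/185).
Reduce top mod 185: now compute (28/185).
Pull out 2^2: since 185 ≡ 1 (mod 8), (2/185) = +1, so (2/185)^2 = +1.
Reciprocity: 7 ≡ 3 and 185 ≡ 1 (mod 4), so (7/185) = +(185/7).
Reduce top mod 7: now compute (3/7).
Reciprocity: 3 ≡ 3 and 7 ≡ 3 (mod 4), so (3/7) = −(7/3).
Reduce top mod 3: now compute (1/3).
Reached (1/3) = 1. Collecting the sign flips along the way, the symbol is -1.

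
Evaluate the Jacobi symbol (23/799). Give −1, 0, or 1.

1

Reciprocity: 23 ≡ 3 and 799 ≡ 3 (mod 4), so (23/799) = −(799/23).
Reduce top mod 23: now compute (17/23).
Reciprocity: 17 ≡ 1 and 23 ≡ 3 (mod 4), so (17/23) = +(23/17).
Reduce top mod 17: now compute (6/17).
Pull out 2: since 17 ≡ 1 (mod 8), (2/17) = +1.
Reciprocity: 3 ≡ 3 and 17 ≡ 1 (mod 4), so (3/17) = +(17/3).
Reduce top mod 3: now compute (2/3).
Pull out 2: since 3 ≡ 3 (mod 8), (2/3) = -1.
Reached (1/3) = 1. Collecting the sign flips along the way, the symbol is +1.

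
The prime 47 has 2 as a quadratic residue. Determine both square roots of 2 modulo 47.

7, 40

Since 47 ≡ 3 (mod 4), a square root of 2 is 2^((47+1)/4) = 2^12 mod 47.
Repeated squaring: 2^2≡4, 2^4≡16, 2^8≡21 (mod 47).
2^12 = 2^(8+4) ≡ 7 (mod 47).
Check: 7² = 49 ≡ 2 (mod 47). The two roots are 7 and 40.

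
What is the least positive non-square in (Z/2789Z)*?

(2/2789) = −1, so 2 is the smallest positive non-residue mod 2789.

2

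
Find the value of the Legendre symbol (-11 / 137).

Euler's criterion: (-11/137) ≡ 126^68 (mod 137).
126^2 ≡ 121 (mod 137)
126^4 ≡ 119 (mod 137)
126^8 ≡ 50 (mod 137)
126^16 ≡ 34 (mod 137)
126^32 ≡ 60 (mod 137)
126^64 ≡ 38 (mod 137)
126^68 = 126^(64+4) ≡ 1 (mod 137).
Result is 1, so (-11/137) = 1.

1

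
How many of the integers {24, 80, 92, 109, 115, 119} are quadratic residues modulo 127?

1

(24/127) = -1 → non-residue.
(80/127) = -1 → non-residue.
(92/127) = -1 → non-residue.
(109/127) = -1 → non-residue.
(115/127) = +1 → QR.
(119/127) = -1 → non-residue.
Total quadratic residues among the 6: 1.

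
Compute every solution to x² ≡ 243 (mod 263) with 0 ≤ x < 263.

Since 263 ≡ 3 (mod 4), a square root of 243 is 243^((263+1)/4) = 243^66 mod 263.
Repeated squaring: 243^2≡137, 243^4≡96, 243^8≡11, 243^16≡121, 243^32≡176, 243^64≡205 (mod 263).
243^66 = 243^(64+2) ≡ 207 (mod 263).
Check: 207² = 42849 ≡ 243 (mod 263). The two roots are 56 and 207.

56, 207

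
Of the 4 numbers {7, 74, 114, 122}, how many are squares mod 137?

3

(7/137) = +1 → QR.
(74/137) = +1 → QR.
(114/137) = -1 → non-residue.
(122/137) = +1 → QR.
Total quadratic residues among the 4: 3.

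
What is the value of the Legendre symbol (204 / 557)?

Pull out 2^2: since 557 ≡ 5 (mod 8), (2/557) = -1, so (2/557)^2 = +1.
Reciprocity: 51 ≡ 3 and 557 ≡ 1 (mod 4), so (51/557) = +(557/51).
Reduce top mod 51: now compute (47/51).
Reciprocity: 47 ≡ 3 and 51 ≡ 3 (mod 4), so (47/51) = −(51/47).
Reduce top mod 47: now compute (4/47).
Pull out 2^2: since 47 ≡ 7 (mod 8), (2/47) = +1, so (2/47)^2 = +1.
Reached (1/47) = 1. Collecting the sign flips along the way, the symbol is -1.

-1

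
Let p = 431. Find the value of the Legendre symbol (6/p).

1

Pull out 2: since 431 ≡ 7 (mod 8), (2/431) = +1.
Reciprocity: 3 ≡ 3 and 431 ≡ 3 (mod 4), so (3/431) = −(431/3).
Reduce top mod 3: now compute (2/3).
Pull out 2: since 3 ≡ 3 (mod 8), (2/3) = -1.
Reached (1/3) = 1. Collecting the sign flips along the way, the symbol is +1.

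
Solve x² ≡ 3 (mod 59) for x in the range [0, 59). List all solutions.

11, 48

Since 59 ≡ 3 (mod 4), a square root of 3 is 3^((59+1)/4) = 3^15 mod 59.
Repeated squaring: 3^2≡9, 3^4≡22, 3^8≡12 (mod 59).
3^15 = 3^(8+4+2+1) ≡ 48 (mod 59).
Check: 48² = 2304 ≡ 3 (mod 59). The two roots are 11 and 48.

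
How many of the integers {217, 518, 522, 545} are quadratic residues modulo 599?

(217/599) = +1 → QR.
(518/599) = -1 → non-residue.
(522/599) = -1 → non-residue.
(545/599) = -1 → non-residue.
Total quadratic residues among the 4: 1.

1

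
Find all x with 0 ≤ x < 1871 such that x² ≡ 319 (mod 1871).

894, 977

Since 1871 ≡ 3 (mod 4), a square root of 319 is 319^((1871+1)/4) = 319^468 mod 1871.
Repeated squaring: 319^2≡727, 319^4≡907, 319^8≡1280, 319^16≡1275, 319^32≡1597, 319^64≡236, 319^128≡1437, 319^256≡1256 (mod 1871).
319^468 = 319^(256+128+64+16+4) ≡ 977 (mod 1871).
Check: 977² = 954529 ≡ 319 (mod 1871). The two roots are 894 and 977.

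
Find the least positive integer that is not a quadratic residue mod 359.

7

(2/359) = +1, so 2 is a residue.
(3/359) = +1, so 3 is a residue.
(4/359) = +1, so 4 is a residue.
(5/359) = +1, so 5 is a residue.
(6/359) = +1, so 6 is a residue.
(7/359) = −1, so 7 is the smallest positive non-residue mod 359.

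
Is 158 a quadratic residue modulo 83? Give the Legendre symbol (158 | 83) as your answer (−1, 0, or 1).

First reduce: 158 ≡ 75 (mod 83).
Reciprocity: 75 ≡ 3 and 83 ≡ 3 (mod 4), so (75/83) = −(83/75).
Reduce top mod 75: now compute (8/75).
Pull out 2^3: since 75 ≡ 3 (mod 8), (2/75) = -1, so (2/75)^3 = -1.
Reached (1/75) = 1. Collecting the sign flips along the way, the symbol is +1.

1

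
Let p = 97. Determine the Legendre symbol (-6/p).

1

First reduce: -6 ≡ 91 (mod 97).
Reciprocity: 91 ≡ 3 and 97 ≡ 1 (mod 4), so (91/97) = +(97/91).
Reduce top mod 91: now compute (6/91).
Pull out 2: since 91 ≡ 3 (mod 8), (2/91) = -1.
Reciprocity: 3 ≡ 3 and 91 ≡ 3 (mod 4), so (3/91) = −(91/3).
Reduce top mod 3: now compute (1/3).
Reached (1/3) = 1. Collecting the sign flips along the way, the symbol is +1.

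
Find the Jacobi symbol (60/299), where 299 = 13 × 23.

Pull out 2^2: since 299 ≡ 3 (mod 8), (2/299) = -1, so (2/299)^2 = +1.
Reciprocity: 15 ≡ 3 and 299 ≡ 3 (mod 4), so (15/299) = −(299/15).
Reduce top mod 15: now compute (14/15).
Pull out 2: since 15 ≡ 7 (mod 8), (2/15) = +1.
Reciprocity: 7 ≡ 3 and 15 ≡ 3 (mod 4), so (7/15) = −(15/7).
Reduce top mod 7: now compute (1/7).
Reached (1/7) = 1. Collecting the sign flips along the way, the symbol is +1.

1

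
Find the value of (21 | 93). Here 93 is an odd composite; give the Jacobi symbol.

Reciprocity: 21 ≡ 1 and 93 ≡ 1 (mod 4), so (21/93) = +(93/21).
Reduce top mod 21: now compute (9/21).
Reciprocity: 9 ≡ 1 and 21 ≡ 1 (mod 4), so (9/21) = +(21/9).
Reduce top mod 9: now compute (3/9).
Reciprocity: 3 ≡ 3 and 9 ≡ 1 (mod 4), so (3/9) = +(9/3).
Reduce top mod 3: now compute (0/3).
Top reduces to 0: gcd > 1, so the symbol is 0.

0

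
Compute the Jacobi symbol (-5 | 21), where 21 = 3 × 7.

First reduce: -5 ≡ 16 (mod 21).
Pull out 2^4: since 21 ≡ 5 (mod 8), (2/21) = -1, so (2/21)^4 = +1.
Reached (1/21) = 1. Collecting the sign flips along the way, the symbol is +1.

1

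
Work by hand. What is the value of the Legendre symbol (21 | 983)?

1

Reciprocity: 21 ≡ 1 and 983 ≡ 3 (mod 4), so (21/983) = +(983/21).
Reduce top mod 21: now compute (17/21).
Reciprocity: 17 ≡ 1 and 21 ≡ 1 (mod 4), so (17/21) = +(21/17).
Reduce top mod 17: now compute (4/17).
Pull out 2^2: since 17 ≡ 1 (mod 8), (2/17) = +1, so (2/17)^2 = +1.
Reached (1/17) = 1. Collecting the sign flips along the way, the symbol is +1.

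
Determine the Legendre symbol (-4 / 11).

-1

Euler's criterion: (-4/11) ≡ 7^5 (mod 11).
7^2 ≡ 5 (mod 11)
7^4 ≡ 3 (mod 11)
7^5 = 7^(4+1) ≡ 10 (mod 11).
Result is 10 ≡ −1, so (-4/11) = −1.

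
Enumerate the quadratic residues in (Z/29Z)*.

1 4 5 6 7 9 13 16 20 22 23 24 25 28

Square k = 1,…,14 (k and 29−k give the same square):
1²=1, 2²=4, 3²=9, 4²=16, 5²=25, 6²≡7, 7²≡20, 8²≡6, 9²≡23, 10²≡13, 11²≡5, 12²≡28, 13²≡24, 14²≡22 (mod 29).
So the quadratic residues mod 29 are {1, 4, 5, 6, 7, 9, 13, 16, 20, 22, 23, 24, 25, 28}.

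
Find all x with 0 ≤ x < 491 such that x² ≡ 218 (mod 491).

Since 491 ≡ 3 (mod 4), a square root of 218 is 218^((491+1)/4) = 218^123 mod 491.
Repeated squaring: 218^2≡388, 218^4≡298, 218^8≡424, 218^16≡70, 218^32≡481, 218^64≡100 (mod 491).
218^123 = 218^(64+32+16+8+2+1) ≡ 195 (mod 491).
Check: 195² = 38025 ≡ 218 (mod 491). The two roots are 195 and 296.

195, 296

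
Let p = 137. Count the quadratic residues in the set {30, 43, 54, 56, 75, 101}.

(30/137) = +1 → QR.
(43/137) = -1 → non-residue.
(54/137) = -1 → non-residue.
(56/137) = +1 → QR.
(75/137) = -1 → non-residue.
(101/137) = +1 → QR.
Total quadratic residues among the 6: 3.

3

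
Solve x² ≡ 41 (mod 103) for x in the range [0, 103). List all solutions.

12, 91

Since 103 ≡ 3 (mod 4), a square root of 41 is 41^((103+1)/4) = 41^26 mod 103.
Repeated squaring: 41^2≡33, 41^4≡59, 41^8≡82, 41^16≡29 (mod 103).
41^26 = 41^(16+8+2) ≡ 91 (mod 103).
Check: 91² = 8281 ≡ 41 (mod 103). The two roots are 12 and 91.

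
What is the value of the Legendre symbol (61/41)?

Euler's criterion: (61/41) ≡ 20^20 (mod 41).
20^2 ≡ 31 (mod 41)
20^4 ≡ 18 (mod 41)
20^8 ≡ 37 (mod 41)
20^16 ≡ 16 (mod 41)
20^20 = 20^(16+4) ≡ 1 (mod 41).
Result is 1, so (61/41) = 1.

1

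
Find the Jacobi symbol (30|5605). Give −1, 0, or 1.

0

Pull out 2: since 5605 ≡ 5 (mod 8), (2/5605) = -1.
Reciprocity: 15 ≡ 3 and 5605 ≡ 1 (mod 4), so (15/5605) = +(5605/15).
Reduce top mod 15: now compute (10/15).
Pull out 2: since 15 ≡ 7 (mod 8), (2/15) = +1.
Reciprocity: 5 ≡ 1 and 15 ≡ 3 (mod 4), so (5/15) = +(15/5).
Reduce top mod 5: now compute (0/5).
Top reduces to 0: gcd > 1, so the symbol is 0.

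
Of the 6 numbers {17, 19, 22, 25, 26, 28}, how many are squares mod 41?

1

(17/41) = -1 → non-residue.
(19/41) = -1 → non-residue.
(22/41) = -1 → non-residue.
(25/41) = +1 → QR.
(26/41) = -1 → non-residue.
(28/41) = -1 → non-residue.
Total quadratic residues among the 6: 1.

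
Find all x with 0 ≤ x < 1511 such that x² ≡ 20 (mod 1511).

Since 1511 ≡ 3 (mod 4), a square root of 20 is 20^((1511+1)/4) = 20^378 mod 1511.
Repeated squaring: 20^2≡400, 20^4≡1345, 20^8≡358, 20^16≡1240, 20^32≡913, 20^64≡1008, 20^128≡672, 20^256≡1306 (mod 1511).
20^378 = 20^(256+64+32+16+8+2) ≡ 1382 (mod 1511).
Check: 1382² = 1909924 ≡ 20 (mod 1511). The two roots are 129 and 1382.

129, 1382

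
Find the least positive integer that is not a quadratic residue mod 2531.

2

(2/2531) = −1, so 2 is the smallest positive non-residue mod 2531.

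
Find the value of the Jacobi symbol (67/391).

-1

Reciprocity: 67 ≡ 3 and 391 ≡ 3 (mod 4), so (67/391) = −(391/67).
Reduce top mod 67: now compute (56/67).
Pull out 2^3: since 67 ≡ 3 (mod 8), (2/67) = -1, so (2/67)^3 = -1.
Reciprocity: 7 ≡ 3 and 67 ≡ 3 (mod 4), so (7/67) = −(67/7).
Reduce top mod 7: now compute (4/7).
Pull out 2^2: since 7 ≡ 7 (mod 8), (2/7) = +1, so (2/7)^2 = +1.
Reached (1/7) = 1. Collecting the sign flips along the way, the symbol is -1.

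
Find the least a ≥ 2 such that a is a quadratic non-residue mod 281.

(2/281) = +1, so 2 is a residue.
(3/281) = −1, so 3 is the smallest positive non-residue mod 281.

3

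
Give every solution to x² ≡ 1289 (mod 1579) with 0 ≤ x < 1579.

Since 1579 ≡ 3 (mod 4), a square root of 1289 is 1289^((1579+1)/4) = 1289^395 mod 1579.
Repeated squaring: 1289^2≡413, 1289^4≡37, 1289^8≡1369, 1289^16≡1467, 1289^32≡1491, 1289^64≡1428, 1289^128≡695, 1289^256≡1430 (mod 1579).
1289^395 = 1289^(256+128+8+2+1) ≡ 451 (mod 1579).
Check: 451² = 203401 ≡ 1289 (mod 1579). The two roots are 451 and 1128.

451, 1128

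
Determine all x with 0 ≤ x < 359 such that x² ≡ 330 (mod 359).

Since 359 ≡ 3 (mod 4), a square root of 330 is 330^((359+1)/4) = 330^90 mod 359.
Repeated squaring: 330^2≡123, 330^4≡51, 330^8≡88, 330^16≡205, 330^32≡22, 330^64≡125 (mod 359).
330^90 = 330^(64+16+8+2) ≡ 164 (mod 359).
Check: 164² = 26896 ≡ 330 (mod 359). The two roots are 164 and 195.

164, 195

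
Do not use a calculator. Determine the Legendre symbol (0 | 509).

0

Top reduces to 0: gcd > 1, so the symbol is 0.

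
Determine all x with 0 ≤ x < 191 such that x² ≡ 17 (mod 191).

50, 141

Since 191 ≡ 3 (mod 4), a square root of 17 is 17^((191+1)/4) = 17^48 mod 191.
Repeated squaring: 17^2≡98, 17^4≡54, 17^8≡51, 17^16≡118, 17^32≡172 (mod 191).
17^48 = 17^(32+16) ≡ 50 (mod 191).
Check: 50² = 2500 ≡ 17 (mod 191). The two roots are 50 and 141.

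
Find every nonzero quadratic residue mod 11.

Square k = 1,…,5 (k and 11−k give the same square):
1²=1, 2²=4, 3²=9, 4²≡5, 5²≡3 (mod 11).
So the quadratic residues mod 11 are {1, 3, 4, 5, 9}.

1,3,4,5,9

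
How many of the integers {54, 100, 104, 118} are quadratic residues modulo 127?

2

(54/127) = -1 → non-residue.
(100/127) = +1 → QR.
(104/127) = +1 → QR.
(118/127) = -1 → non-residue.
Total quadratic residues among the 4: 2.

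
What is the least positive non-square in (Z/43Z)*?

(2/43) = −1, so 2 is the smallest positive non-residue mod 43.

2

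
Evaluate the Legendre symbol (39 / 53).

-1

Reciprocity: 39 ≡ 3 and 53 ≡ 1 (mod 4), so (39/53) = +(53/39).
Reduce top mod 39: now compute (14/39).
Pull out 2: since 39 ≡ 7 (mod 8), (2/39) = +1.
Reciprocity: 7 ≡ 3 and 39 ≡ 3 (mod 4), so (7/39) = −(39/7).
Reduce top mod 7: now compute (4/7).
Pull out 2^2: since 7 ≡ 7 (mod 8), (2/7) = +1, so (2/7)^2 = +1.
Reached (1/7) = 1. Collecting the sign flips along the way, the symbol is -1.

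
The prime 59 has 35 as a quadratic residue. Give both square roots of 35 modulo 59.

25, 34

Since 59 ≡ 3 (mod 4), a square root of 35 is 35^((59+1)/4) = 35^15 mod 59.
Repeated squaring: 35^2≡45, 35^4≡19, 35^8≡7 (mod 59).
35^15 = 35^(8+4+2+1) ≡ 25 (mod 59).
Check: 25² = 625 ≡ 35 (mod 59). The two roots are 25 and 34.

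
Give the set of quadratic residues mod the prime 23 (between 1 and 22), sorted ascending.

1,2,3,4,6,8,9,12,13,16,18

Square k = 1,…,11 (k and 23−k give the same square):
1²=1, 2²=4, 3²=9, 4²=16, 5²≡2, 6²≡13, 7²≡3, 8²≡18, 9²≡12, 10²≡8, 11²≡6 (mod 23).
So the quadratic residues mod 23 are {1, 2, 3, 4, 6, 8, 9, 12, 13, 16, 18}.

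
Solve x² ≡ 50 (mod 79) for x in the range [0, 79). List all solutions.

34, 45

Since 79 ≡ 3 (mod 4), a square root of 50 is 50^((79+1)/4) = 50^20 mod 79.
Repeated squaring: 50^2≡51, 50^4≡73, 50^8≡36, 50^16≡32 (mod 79).
50^20 = 50^(16+4) ≡ 45 (mod 79).
Check: 45² = 2025 ≡ 50 (mod 79). The two roots are 34 and 45.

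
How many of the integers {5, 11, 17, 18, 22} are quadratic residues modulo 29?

(5/29) = +1 → QR.
(11/29) = -1 → non-residue.
(17/29) = -1 → non-residue.
(18/29) = -1 → non-residue.
(22/29) = +1 → QR.
Total quadratic residues among the 5: 2.

2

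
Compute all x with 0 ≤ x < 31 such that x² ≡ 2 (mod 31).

8, 23

Since 31 ≡ 3 (mod 4), a square root of 2 is 2^((31+1)/4) = 2^8 mod 31.
Repeated squaring: 2^2≡4, 2^4≡16, 2^8≡8 (mod 31).
2^8 = 2^(8) ≡ 8 (mod 31).
Check: 8² = 64 ≡ 2 (mod 31). The two roots are 8 and 23.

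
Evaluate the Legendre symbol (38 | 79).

Euler's criterion: (38/79) ≡ 38^39 (mod 79).
38^2 ≡ 22 (mod 79)
38^4 ≡ 10 (mod 79)
38^8 ≡ 21 (mod 79)
38^16 ≡ 46 (mod 79)
38^32 ≡ 62 (mod 79)
38^39 = 38^(32+4+2+1) ≡ 1 (mod 79).
Result is 1, so (38/79) = 1.

1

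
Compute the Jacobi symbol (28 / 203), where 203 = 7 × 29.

0

Pull out 2^2: since 203 ≡ 3 (mod 8), (2/203) = -1, so (2/203)^2 = +1.
Reciprocity: 7 ≡ 3 and 203 ≡ 3 (mod 4), so (7/203) = −(203/7).
Reduce top mod 7: now compute (0/7).
Top reduces to 0: gcd > 1, so the symbol is 0.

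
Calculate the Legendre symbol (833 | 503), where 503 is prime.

-1

Euler's criterion: (833/503) ≡ 330^251 (mod 503).
330^2 ≡ 252 (mod 503)
330^4 ≡ 126 (mod 503)
330^8 ≡ 283 (mod 503)
330^16 ≡ 112 (mod 503)
330^32 ≡ 472 (mod 503)
330^64 ≡ 458 (mod 503)
330^128 ≡ 13 (mod 503)
330^251 = 330^(128+64+32+16+8+2+1) ≡ 502 (mod 503).
Result is 502 ≡ −1, so (833/503) = −1.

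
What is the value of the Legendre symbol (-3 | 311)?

First reduce: -3 ≡ 308 (mod 311).
Pull out 2^2: since 311 ≡ 7 (mod 8), (2/311) = +1, so (2/311)^2 = +1.
Reciprocity: 77 ≡ 1 and 311 ≡ 3 (mod 4), so (77/311) = +(311/77).
Reduce top mod 77: now compute (3/77).
Reciprocity: 3 ≡ 3 and 77 ≡ 1 (mod 4), so (3/77) = +(77/3).
Reduce top mod 3: now compute (2/3).
Pull out 2: since 3 ≡ 3 (mod 8), (2/3) = -1.
Reached (1/3) = 1. Collecting the sign flips along the way, the symbol is -1.

-1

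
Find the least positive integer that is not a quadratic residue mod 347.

(2/347) = −1, so 2 is the smallest positive non-residue mod 347.

2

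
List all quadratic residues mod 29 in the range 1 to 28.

1,4,5,6,7,9,13,16,20,22,23,24,25,28

Square k = 1,…,14 (k and 29−k give the same square):
1²=1, 2²=4, 3²=9, 4²=16, 5²=25, 6²≡7, 7²≡20, 8²≡6, 9²≡23, 10²≡13, 11²≡5, 12²≡28, 13²≡24, 14²≡22 (mod 29).
So the quadratic residues mod 29 are {1, 4, 5, 6, 7, 9, 13, 16, 20, 22, 23, 24, 25, 28}.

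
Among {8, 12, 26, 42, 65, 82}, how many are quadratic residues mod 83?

3

(8/83) = -1 → non-residue.
(12/83) = +1 → QR.
(26/83) = +1 → QR.
(42/83) = -1 → non-residue.
(65/83) = +1 → QR.
(82/83) = -1 → non-residue.
Total quadratic residues among the 6: 3.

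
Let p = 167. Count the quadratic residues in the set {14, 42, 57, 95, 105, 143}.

3

(14/167) = +1 → QR.
(42/167) = +1 → QR.
(57/167) = +1 → QR.
(95/167) = -1 → non-residue.
(105/167) = -1 → non-residue.
(143/167) = -1 → non-residue.
Total quadratic residues among the 6: 3.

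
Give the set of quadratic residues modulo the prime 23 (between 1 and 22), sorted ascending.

Square k = 1,…,11 (k and 23−k give the same square):
1²=1, 2²=4, 3²=9, 4²=16, 5²≡2, 6²≡13, 7²≡3, 8²≡18, 9²≡12, 10²≡8, 11²≡6 (mod 23).
So the quadratic residues mod 23 are {1, 2, 3, 4, 6, 8, 9, 12, 13, 16, 18}.

1,2,3,4,6,8,9,12,13,16,18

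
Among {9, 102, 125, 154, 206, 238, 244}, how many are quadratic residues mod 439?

(9/439) = +1 → QR.
(102/439) = +1 → QR.
(125/439) = +1 → QR.
(154/439) = +1 → QR.
(206/439) = +1 → QR.
(238/439) = -1 → non-residue.
(244/439) = +1 → QR.
Total quadratic residues among the 7: 6.

6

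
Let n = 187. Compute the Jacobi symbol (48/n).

-1

Pull out 2^4: since 187 ≡ 3 (mod 8), (2/187) = -1, so (2/187)^4 = +1.
Reciprocity: 3 ≡ 3 and 187 ≡ 3 (mod 4), so (3/187) = −(187/3).
Reduce top mod 3: now compute (1/3).
Reached (1/3) = 1. Collecting the sign flips along the way, the symbol is -1.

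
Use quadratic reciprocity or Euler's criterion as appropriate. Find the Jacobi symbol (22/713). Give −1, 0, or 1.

1

Pull out 2: since 713 ≡ 1 (mod 8), (2/713) = +1.
Reciprocity: 11 ≡ 3 and 713 ≡ 1 (mod 4), so (11/713) = +(713/11).
Reduce top mod 11: now compute (9/11).
Reciprocity: 9 ≡ 1 and 11 ≡ 3 (mod 4), so (9/11) = +(11/9).
Reduce top mod 9: now compute (2/9).
Pull out 2: since 9 ≡ 1 (mod 8), (2/9) = +1.
Reached (1/9) = 1. Collecting the sign flips along the way, the symbol is +1.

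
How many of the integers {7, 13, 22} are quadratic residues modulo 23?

(7/23) = -1 → non-residue.
(13/23) = +1 → QR.
(22/23) = -1 → non-residue.
Total quadratic residues among the 3: 1.

1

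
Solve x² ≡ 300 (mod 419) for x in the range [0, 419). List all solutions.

129, 290

Since 419 ≡ 3 (mod 4), a square root of 300 is 300^((419+1)/4) = 300^105 mod 419.
Repeated squaring: 300^2≡334, 300^4≡102, 300^8≡348, 300^16≡13, 300^32≡169, 300^64≡69 (mod 419).
300^105 = 300^(64+32+8+1) ≡ 129 (mod 419).
Check: 129² = 16641 ≡ 300 (mod 419). The two roots are 129 and 290.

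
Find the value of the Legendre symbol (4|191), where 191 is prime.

Pull out 2^2: since 191 ≡ 7 (mod 8), (2/191) = +1, so (2/191)^2 = +1.
Reached (1/191) = 1. Collecting the sign flips along the way, the symbol is +1.

1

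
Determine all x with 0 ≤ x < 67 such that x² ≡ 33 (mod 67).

10, 57

Since 67 ≡ 3 (mod 4), a square root of 33 is 33^((67+1)/4) = 33^17 mod 67.
Repeated squaring: 33^2≡17, 33^4≡21, 33^8≡39, 33^16≡47 (mod 67).
33^17 = 33^(16+1) ≡ 10 (mod 67).
Check: 10² = 100 ≡ 33 (mod 67). The two roots are 10 and 57.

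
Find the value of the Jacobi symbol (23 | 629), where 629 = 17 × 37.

1

Reciprocity: 23 ≡ 3 and 629 ≡ 1 (mod 4), so (23/629) = +(629/23).
Reduce top mod 23: now compute (8/23).
Pull out 2^3: since 23 ≡ 7 (mod 8), (2/23) = +1, so (2/23)^3 = +1.
Reached (1/23) = 1. Collecting the sign flips along the way, the symbol is +1.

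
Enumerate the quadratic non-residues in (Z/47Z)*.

Square k = 1,…,23 (k and 47−k give the same square):
1²=1, 2²=4, 3²=9, 4²=16, 5²=25, 6²=36, 7²≡2, 8²≡17, 9²≡34, 10²≡6, 11²≡27, 12²≡3, 13²≡28, 14²≡8, 15²≡37, 16²≡21, 17²≡7, 18²≡42, 19²≡32, 20²≡24, 21²≡18, 22²≡14, 23²≡12 (mod 47).
The residues are {1, 2, 3, 4, 6, 7, 8, 9, 12, 14, 16, 17, 18, 21, 24, 25, 27, 28, 32, 34, 36, 37, 42}; the non-residues are the remaining 23 nonzero classes.

5, 10, 11, 13, 15, 19, 20, 22, 23, 26, 29, 30, 31, 33, 35, 38, 39, 40, 41, 43, 44, 45, 46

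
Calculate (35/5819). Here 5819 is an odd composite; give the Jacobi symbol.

-1

Reciprocity: 35 ≡ 3 and 5819 ≡ 3 (mod 4), so (35/5819) = −(5819/35).
Reduce top mod 35: now compute (9/35).
Reciprocity: 9 ≡ 1 and 35 ≡ 3 (mod 4), so (9/35) = +(35/9).
Reduce top mod 9: now compute (8/9).
Pull out 2^3: since 9 ≡ 1 (mod 8), (2/9) = +1, so (2/9)^3 = +1.
Reached (1/9) = 1. Collecting the sign flips along the way, the symbol is -1.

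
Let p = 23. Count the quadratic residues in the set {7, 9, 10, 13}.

2

(7/23) = -1 → non-residue.
(9/23) = +1 → QR.
(10/23) = -1 → non-residue.
(13/23) = +1 → QR.
Total quadratic residues among the 4: 2.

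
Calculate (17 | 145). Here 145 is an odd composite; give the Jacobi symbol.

1

Reciprocity: 17 ≡ 1 and 145 ≡ 1 (mod 4), so (17/145) = +(145/17).
Reduce top mod 17: now compute (9/17).
Reciprocity: 9 ≡ 1 and 17 ≡ 1 (mod 4), so (9/17) = +(17/9).
Reduce top mod 9: now compute (8/9).
Pull out 2^3: since 9 ≡ 1 (mod 8), (2/9) = +1, so (2/9)^3 = +1.
Reached (1/9) = 1. Collecting the sign flips along the way, the symbol is +1.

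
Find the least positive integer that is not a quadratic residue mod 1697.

3

(2/1697) = +1, so 2 is a residue.
(3/1697) = −1, so 3 is the smallest positive non-residue mod 1697.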